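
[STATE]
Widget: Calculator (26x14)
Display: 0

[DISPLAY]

                         0
┌───┬───┬───┬───┐         
│ 7 │ 8 │ 9 │ ÷ │         
├───┼───┼───┼───┤         
│ 4 │ 5 │ 6 │ × │         
├───┼───┼───┼───┤         
│ 1 │ 2 │ 3 │ - │         
├───┼───┼───┼───┤         
│ 0 │ . │ = │ + │         
├───┼───┼───┼───┤         
│ C │ MC│ MR│ M+│         
└───┴───┴───┴───┘         
                          
                          


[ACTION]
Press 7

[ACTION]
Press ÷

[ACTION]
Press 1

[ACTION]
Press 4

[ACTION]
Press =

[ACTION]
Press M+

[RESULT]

                       0.5
┌───┬───┬───┬───┐         
│ 7 │ 8 │ 9 │ ÷ │         
├───┼───┼───┼───┤         
│ 4 │ 5 │ 6 │ × │         
├───┼───┼───┼───┤         
│ 1 │ 2 │ 3 │ - │         
├───┼───┼───┼───┤         
│ 0 │ . │ = │ + │         
├───┼───┼───┼───┤         
│ C │ MC│ MR│ M+│         
└───┴───┴───┴───┘         
                          
                          


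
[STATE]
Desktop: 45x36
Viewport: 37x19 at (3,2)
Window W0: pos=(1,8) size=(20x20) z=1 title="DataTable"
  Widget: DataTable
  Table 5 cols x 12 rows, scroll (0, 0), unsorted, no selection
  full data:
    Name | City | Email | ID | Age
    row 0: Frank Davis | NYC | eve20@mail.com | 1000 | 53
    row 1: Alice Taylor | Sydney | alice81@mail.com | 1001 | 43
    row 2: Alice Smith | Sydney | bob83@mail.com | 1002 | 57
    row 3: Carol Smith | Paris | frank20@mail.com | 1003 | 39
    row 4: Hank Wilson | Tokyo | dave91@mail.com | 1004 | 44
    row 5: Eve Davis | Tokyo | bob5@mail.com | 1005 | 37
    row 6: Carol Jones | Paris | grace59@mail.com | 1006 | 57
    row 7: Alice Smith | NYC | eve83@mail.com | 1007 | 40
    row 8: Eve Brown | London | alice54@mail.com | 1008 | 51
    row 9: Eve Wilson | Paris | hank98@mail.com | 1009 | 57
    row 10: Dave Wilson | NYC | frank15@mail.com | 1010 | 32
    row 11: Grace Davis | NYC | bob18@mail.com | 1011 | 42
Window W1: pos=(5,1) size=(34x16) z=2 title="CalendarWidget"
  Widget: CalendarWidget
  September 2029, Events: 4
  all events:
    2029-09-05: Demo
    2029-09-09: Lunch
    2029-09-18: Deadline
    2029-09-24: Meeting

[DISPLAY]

  ┃ CalendarWidget                 ┃ 
  ┠────────────────────────────────┨ 
  ┃         September 2029         ┃ 
  ┃Mo Tu We Th Fr Sa Su            ┃ 
  ┃                1  2            ┃ 
  ┃ 3  4  5*  6  7  8  9*          ┃ 
━━┃10 11 12 13 14 15 16            ┃ 
Da┃17 18* 19 20 21 22 23           ┃ 
──┃24* 25 26 27 28 29 30           ┃ 
am┃                                ┃ 
──┃                                ┃ 
ra┃                                ┃ 
li┃                                ┃ 
li┃                                ┃ 
ar┗━━━━━━━━━━━━━━━━━━━━━━━━━━━━━━━━┛ 
ank Wilson │Tokyo┃                   
ve Davis   │Tokyo┃                   
arol Jones │Paris┃                   
lice Smith │NYC  ┃                   


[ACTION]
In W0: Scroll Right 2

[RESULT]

  ┃ CalendarWidget                 ┃ 
  ┠────────────────────────────────┨ 
  ┃         September 2029         ┃ 
  ┃Mo Tu We Th Fr Sa Su            ┃ 
  ┃                1  2            ┃ 
  ┃ 3  4  5*  6  7  8  9*          ┃ 
━━┃10 11 12 13 14 15 16            ┃ 
Da┃17 18* 19 20 21 22 23           ┃ 
──┃24* 25 26 27 28 29 30           ┃ 
e ┃                                ┃ 
──┃                                ┃ 
nk┃                                ┃ 
ce┃                                ┃ 
ce┃                                ┃ 
ol┗━━━━━━━━━━━━━━━━━━━━━━━━━━━━━━━━┛ 
k Wilson │Tokyo │┃                   
 Davis   │Tokyo │┃                   
ol Jones │Paris │┃                   
ce Smith │NYC   │┃                   


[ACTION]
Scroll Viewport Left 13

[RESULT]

     ┃ CalendarWidget                
     ┠───────────────────────────────
     ┃         September 2029        
     ┃Mo Tu We Th Fr Sa Su           
     ┃                1  2           
     ┃ 3  4  5*  6  7  8  9*         
 ┏━━━┃10 11 12 13 14 15 16           
 ┃ Da┃17 18* 19 20 21 22 23          
 ┠───┃24* 25 26 27 28 29 30          
 ┃me ┃                               
 ┃───┃                               
 ┃ank┃                               
 ┃ice┃                               
 ┃ice┃                               
 ┃rol┗━━━━━━━━━━━━━━━━━━━━━━━━━━━━━━━
 ┃nk Wilson │Tokyo │┃                
 ┃e Davis   │Tokyo │┃                
 ┃rol Jones │Paris │┃                
 ┃ice Smith │NYC   │┃                


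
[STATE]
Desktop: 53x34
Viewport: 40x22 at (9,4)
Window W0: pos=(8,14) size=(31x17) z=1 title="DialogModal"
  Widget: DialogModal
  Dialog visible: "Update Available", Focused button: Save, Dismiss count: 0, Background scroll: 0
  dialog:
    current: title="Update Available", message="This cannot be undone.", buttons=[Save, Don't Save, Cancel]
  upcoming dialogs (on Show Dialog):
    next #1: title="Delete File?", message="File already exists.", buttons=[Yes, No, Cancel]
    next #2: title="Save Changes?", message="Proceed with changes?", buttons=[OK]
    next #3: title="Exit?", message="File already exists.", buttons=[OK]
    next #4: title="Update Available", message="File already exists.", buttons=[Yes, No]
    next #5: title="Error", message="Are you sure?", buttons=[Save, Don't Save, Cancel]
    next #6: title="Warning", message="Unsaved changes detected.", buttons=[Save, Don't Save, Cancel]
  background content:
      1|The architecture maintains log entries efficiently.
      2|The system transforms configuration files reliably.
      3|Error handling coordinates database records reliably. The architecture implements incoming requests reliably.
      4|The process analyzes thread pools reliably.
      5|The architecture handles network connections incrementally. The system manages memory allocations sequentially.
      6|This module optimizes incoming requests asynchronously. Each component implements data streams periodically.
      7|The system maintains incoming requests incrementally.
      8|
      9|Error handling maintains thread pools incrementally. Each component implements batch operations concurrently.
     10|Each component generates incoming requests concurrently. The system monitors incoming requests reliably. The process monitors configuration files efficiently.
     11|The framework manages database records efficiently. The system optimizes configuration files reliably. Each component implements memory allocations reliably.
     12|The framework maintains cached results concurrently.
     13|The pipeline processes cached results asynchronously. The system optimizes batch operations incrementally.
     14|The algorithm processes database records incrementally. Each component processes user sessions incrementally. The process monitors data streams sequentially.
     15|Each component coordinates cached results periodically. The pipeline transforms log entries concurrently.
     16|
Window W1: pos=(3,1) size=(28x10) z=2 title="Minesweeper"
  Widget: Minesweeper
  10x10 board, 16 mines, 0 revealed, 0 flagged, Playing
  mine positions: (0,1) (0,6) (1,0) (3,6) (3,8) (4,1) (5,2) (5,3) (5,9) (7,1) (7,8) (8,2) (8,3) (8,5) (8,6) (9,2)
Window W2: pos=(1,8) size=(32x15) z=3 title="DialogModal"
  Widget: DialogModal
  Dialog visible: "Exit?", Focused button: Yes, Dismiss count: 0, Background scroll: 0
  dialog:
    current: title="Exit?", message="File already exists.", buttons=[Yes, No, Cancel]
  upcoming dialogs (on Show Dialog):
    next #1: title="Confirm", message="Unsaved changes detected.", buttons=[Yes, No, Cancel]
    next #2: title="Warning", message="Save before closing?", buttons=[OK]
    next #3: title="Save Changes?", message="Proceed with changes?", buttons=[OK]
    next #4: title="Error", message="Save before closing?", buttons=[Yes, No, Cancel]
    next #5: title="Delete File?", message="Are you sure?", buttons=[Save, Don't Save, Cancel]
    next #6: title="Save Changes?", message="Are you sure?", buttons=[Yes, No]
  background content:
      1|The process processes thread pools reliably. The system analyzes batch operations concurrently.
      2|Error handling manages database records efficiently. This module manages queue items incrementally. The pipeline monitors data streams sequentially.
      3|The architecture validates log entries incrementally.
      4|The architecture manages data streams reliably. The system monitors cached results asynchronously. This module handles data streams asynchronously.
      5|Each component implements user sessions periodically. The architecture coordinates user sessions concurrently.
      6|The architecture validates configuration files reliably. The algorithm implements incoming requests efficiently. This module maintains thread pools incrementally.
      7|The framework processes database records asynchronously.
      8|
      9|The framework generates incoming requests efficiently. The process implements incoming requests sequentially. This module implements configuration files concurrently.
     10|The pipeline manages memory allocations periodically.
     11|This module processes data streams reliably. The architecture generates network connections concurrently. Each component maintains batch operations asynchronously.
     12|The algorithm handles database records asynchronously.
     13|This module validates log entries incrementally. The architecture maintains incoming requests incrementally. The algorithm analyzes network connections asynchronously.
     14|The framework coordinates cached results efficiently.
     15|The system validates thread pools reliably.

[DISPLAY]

■■■■■                ┃                  
■■■■■                ┃                  
■■■■■                ┃                  
■■■■■                ┃                  
━━━━━━━━━━━━━━━━━━━━━━━┓                
Modal                  ┃                
───────────────────────┨                
cess processes thread p┃                
andling manages databas┃                
hitecture validates log┃                
───────────────────┐ta ┃━━━━━┓          
     Exit?         │ser┃     ┃          
le already exists. │con┃─────┨          
es]  No   Cancel   │aba┃ns lo┃          
───────────────────┘   ┃nfigu┃          
mework generates incomi┃es da┃          
eline manages memory al┃ead p┃          
dule processes data str┃──┐tw┃          
━━━━━━━━━━━━━━━━━━━━━━━┛  │in┃          
Th│ This cannot be undone.│ng┃          
  │[Save]  Don't Save   Ca│  ┃          
Er└───────────────────────┘re┃          


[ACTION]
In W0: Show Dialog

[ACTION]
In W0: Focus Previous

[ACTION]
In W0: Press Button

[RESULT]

■■■■■                ┃                  
■■■■■                ┃                  
■■■■■                ┃                  
■■■■■                ┃                  
━━━━━━━━━━━━━━━━━━━━━━━┓                
Modal                  ┃                
───────────────────────┨                
cess processes thread p┃                
andling manages databas┃                
hitecture validates log┃                
───────────────────┐ta ┃━━━━━┓          
     Exit?         │ser┃     ┃          
le already exists. │con┃─────┨          
es]  No   Cancel   │aba┃ns lo┃          
───────────────────┘   ┃nfigu┃          
mework generates incomi┃es da┃          
eline manages memory al┃ead p┃          
dule processes data str┃ netw┃          
━━━━━━━━━━━━━━━━━━━━━━━┛comin┃          
The system maintains incoming┃          
                             ┃          
Error handling maintains thre┃          


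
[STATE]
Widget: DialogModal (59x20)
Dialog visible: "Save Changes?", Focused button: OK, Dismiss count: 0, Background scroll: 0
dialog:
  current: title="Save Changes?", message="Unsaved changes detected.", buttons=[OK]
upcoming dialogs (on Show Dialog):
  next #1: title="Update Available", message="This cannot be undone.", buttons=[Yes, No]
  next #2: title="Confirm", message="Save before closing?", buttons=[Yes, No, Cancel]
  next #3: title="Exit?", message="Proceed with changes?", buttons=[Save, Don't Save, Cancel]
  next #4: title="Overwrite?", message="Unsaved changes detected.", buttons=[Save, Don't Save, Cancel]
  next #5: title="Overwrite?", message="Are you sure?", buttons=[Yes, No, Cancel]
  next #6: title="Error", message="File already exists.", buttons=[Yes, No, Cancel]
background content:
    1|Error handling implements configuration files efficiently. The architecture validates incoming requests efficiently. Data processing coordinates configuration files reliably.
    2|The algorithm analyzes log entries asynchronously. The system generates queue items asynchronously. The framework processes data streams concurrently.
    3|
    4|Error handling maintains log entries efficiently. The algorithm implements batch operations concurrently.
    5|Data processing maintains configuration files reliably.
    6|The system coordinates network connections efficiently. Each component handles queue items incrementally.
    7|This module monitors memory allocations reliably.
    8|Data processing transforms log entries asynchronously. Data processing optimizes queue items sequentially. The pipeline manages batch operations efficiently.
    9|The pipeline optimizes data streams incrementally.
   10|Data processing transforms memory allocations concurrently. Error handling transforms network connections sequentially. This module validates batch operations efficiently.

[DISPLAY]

Error handling implements configuration files efficiently. 
The algorithm analyzes log entries asynchronously. The syst
                                                           
Error handling maintains log entries efficiently. The algor
Data processing maintains configuration files reliably.    
The system coordinates network connections efficiently. Eac
This module monitors memory allocations reliably.          
Data processing┌───────────────────────────┐hronously. Data
The pipeline op│       Save Changes?       │tally.         
Data processing│ Unsaved changes detected. │s concurrently.
               │            [OK]           │               
               └───────────────────────────┘               
                                                           
                                                           
                                                           
                                                           
                                                           
                                                           
                                                           
                                                           


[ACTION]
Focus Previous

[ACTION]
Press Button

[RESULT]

Error handling implements configuration files efficiently. 
The algorithm analyzes log entries asynchronously. The syst
                                                           
Error handling maintains log entries efficiently. The algor
Data processing maintains configuration files reliably.    
The system coordinates network connections efficiently. Eac
This module monitors memory allocations reliably.          
Data processing transforms log entries asynchronously. Data
The pipeline optimizes data streams incrementally.         
Data processing transforms memory allocations concurrently.
                                                           
                                                           
                                                           
                                                           
                                                           
                                                           
                                                           
                                                           
                                                           
                                                           


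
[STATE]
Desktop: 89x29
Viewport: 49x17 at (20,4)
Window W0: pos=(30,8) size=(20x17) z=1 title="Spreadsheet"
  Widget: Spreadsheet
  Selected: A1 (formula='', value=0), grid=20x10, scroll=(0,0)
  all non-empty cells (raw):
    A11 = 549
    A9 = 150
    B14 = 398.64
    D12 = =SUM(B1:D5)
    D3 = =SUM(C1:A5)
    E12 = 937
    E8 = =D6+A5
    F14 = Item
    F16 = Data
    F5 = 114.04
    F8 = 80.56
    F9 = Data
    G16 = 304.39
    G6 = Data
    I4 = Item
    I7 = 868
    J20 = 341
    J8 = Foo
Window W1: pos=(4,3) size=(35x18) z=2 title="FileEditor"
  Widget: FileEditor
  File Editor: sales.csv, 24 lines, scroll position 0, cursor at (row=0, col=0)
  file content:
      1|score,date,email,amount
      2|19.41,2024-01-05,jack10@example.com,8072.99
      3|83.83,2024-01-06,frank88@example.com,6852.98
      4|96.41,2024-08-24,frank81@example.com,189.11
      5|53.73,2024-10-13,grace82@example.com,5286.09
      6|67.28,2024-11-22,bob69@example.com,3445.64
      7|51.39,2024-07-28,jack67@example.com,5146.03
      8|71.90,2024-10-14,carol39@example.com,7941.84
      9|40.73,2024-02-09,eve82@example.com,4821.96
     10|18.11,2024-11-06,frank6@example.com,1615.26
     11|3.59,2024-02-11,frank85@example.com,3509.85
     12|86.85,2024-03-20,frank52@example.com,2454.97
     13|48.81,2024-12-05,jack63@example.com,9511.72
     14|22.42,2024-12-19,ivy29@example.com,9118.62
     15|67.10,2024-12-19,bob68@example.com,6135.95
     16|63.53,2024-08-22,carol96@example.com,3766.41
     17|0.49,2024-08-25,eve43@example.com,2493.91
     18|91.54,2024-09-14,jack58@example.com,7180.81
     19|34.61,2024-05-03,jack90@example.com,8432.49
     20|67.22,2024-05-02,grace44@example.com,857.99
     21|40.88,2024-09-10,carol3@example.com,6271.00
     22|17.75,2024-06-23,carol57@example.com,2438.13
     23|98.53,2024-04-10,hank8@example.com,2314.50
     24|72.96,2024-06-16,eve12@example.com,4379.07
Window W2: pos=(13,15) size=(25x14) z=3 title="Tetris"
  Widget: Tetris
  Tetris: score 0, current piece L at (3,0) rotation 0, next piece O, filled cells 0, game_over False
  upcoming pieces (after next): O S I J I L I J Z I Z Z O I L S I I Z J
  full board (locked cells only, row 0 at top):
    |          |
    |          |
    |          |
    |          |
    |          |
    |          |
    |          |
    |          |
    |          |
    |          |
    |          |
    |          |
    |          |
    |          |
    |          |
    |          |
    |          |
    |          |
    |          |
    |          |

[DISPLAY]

                  ┃                              
──────────────────┨                              
l,amount         ▲┃                              
5,jack10@example.█┃                              
6,frank88@example░┃━━━━━━━━━━┓                   
4,frank81@example░┃heet      ┃                   
3,grace82@example░┃──────────┨                   
2,bob69@example.c░┃          ┃                   
8,jack67@example.░┃       B  ┃                   
4,carol39@example░┃----------┃                   
9,eve82@example.c░┃ [0]      ┃                   
━━━━━━━━━━━━━━━━━┓┃   0      ┃                   
s                ┃┃   0      ┃                   
─────────────────┨┃   0      ┃                   
    │Next:       ┃┃   0      ┃                   
    │▓▓          ┃┃   0      ┃                   
    │▓▓          ┃┛   0      ┃                   


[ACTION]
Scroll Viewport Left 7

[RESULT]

tor                      ┃                       
─────────────────────────┨                       
te,email,amount         ▲┃                       
24-01-05,jack10@example.█┃                       
24-01-06,frank88@example░┃━━━━━━━━━━┓            
24-08-24,frank81@example░┃heet      ┃            
24-10-13,grace82@example░┃──────────┨            
24-11-22,bob69@example.c░┃          ┃            
24-07-28,jack67@example.░┃       B  ┃            
24-10-14,carol39@example░┃----------┃            
24-02-09,eve82@example.c░┃ [0]      ┃            
┏━━━━━━━━━━━━━━━━━━━━━━━┓┃   0      ┃            
┃ Tetris                ┃┃   0      ┃            
┠───────────────────────┨┃   0      ┃            
┃          │Next:       ┃┃   0      ┃            
┃          │▓▓          ┃┃   0      ┃            
┃          │▓▓          ┃┛   0      ┃            


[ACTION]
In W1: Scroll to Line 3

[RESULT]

tor                      ┃                       
─────────────────────────┨                       
24-01-06,frank88@example▲┃                       
24-08-24,frank81@example░┃                       
24-10-13,grace82@example░┃━━━━━━━━━━┓            
24-11-22,bob69@example.c█┃heet      ┃            
24-07-28,jack67@example.░┃──────────┨            
24-10-14,carol39@example░┃          ┃            
24-02-09,eve82@example.c░┃       B  ┃            
24-11-06,frank6@example.░┃----------┃            
4-02-11,frank85@example.░┃ [0]      ┃            
┏━━━━━━━━━━━━━━━━━━━━━━━┓┃   0      ┃            
┃ Tetris                ┃┃   0      ┃            
┠───────────────────────┨┃   0      ┃            
┃          │Next:       ┃┃   0      ┃            
┃          │▓▓          ┃┃   0      ┃            
┃          │▓▓          ┃┛   0      ┃            


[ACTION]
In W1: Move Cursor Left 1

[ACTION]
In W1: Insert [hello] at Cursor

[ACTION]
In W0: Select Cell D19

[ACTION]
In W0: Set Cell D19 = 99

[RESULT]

tor                      ┃                       
─────────────────────────┨                       
24-01-06,frank88@example▲┃                       
24-08-24,frank81@example░┃                       
24-10-13,grace82@example░┃━━━━━━━━━━┓            
24-11-22,bob69@example.c█┃heet      ┃            
24-07-28,jack67@example.░┃──────────┨            
24-10-14,carol39@example░┃          ┃            
24-02-09,eve82@example.c░┃       B  ┃            
24-11-06,frank6@example.░┃----------┃            
4-02-11,frank85@example.░┃   0      ┃            
┏━━━━━━━━━━━━━━━━━━━━━━━┓┃   0      ┃            
┃ Tetris                ┃┃   0      ┃            
┠───────────────────────┨┃   0      ┃            
┃          │Next:       ┃┃   0      ┃            
┃          │▓▓          ┃┃   0      ┃            
┃          │▓▓          ┃┛   0      ┃            


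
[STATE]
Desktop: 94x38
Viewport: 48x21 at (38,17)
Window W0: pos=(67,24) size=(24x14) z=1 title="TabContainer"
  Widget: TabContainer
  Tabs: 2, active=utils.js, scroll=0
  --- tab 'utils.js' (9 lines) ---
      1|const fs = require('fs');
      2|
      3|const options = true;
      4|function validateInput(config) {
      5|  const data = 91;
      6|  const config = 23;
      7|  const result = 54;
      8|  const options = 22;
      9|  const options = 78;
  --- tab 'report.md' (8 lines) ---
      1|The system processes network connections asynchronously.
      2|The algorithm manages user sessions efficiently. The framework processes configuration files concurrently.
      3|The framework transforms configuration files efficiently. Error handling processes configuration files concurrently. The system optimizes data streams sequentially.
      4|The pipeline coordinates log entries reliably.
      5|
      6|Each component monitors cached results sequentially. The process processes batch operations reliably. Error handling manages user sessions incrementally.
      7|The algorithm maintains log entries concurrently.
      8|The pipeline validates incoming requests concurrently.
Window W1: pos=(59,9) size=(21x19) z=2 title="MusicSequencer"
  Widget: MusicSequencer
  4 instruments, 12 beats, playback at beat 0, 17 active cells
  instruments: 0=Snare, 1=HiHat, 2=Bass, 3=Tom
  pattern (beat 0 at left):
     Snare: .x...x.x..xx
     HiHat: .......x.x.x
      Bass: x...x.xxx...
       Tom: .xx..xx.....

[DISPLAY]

                     ┃                   ┃      
                     ┃                   ┃      
                     ┃                   ┃      
                     ┃                   ┃      
                     ┃                   ┃      
                     ┃                   ┃      
                     ┃                   ┃      
                     ┃                   ┃━━━━━━
                     ┃                   ┃r     
                     ┃                   ┃──────
                     ┗━━━━━━━━━━━━━━━━━━━┛report
                             ┃──────────────────
                             ┃const fs = require
                             ┃                  
                             ┃const options = tr
                             ┃function validateI
                             ┃  const data = 91;
                             ┃  const config = 2
                             ┃  const result = 5
                             ┃  const options = 
                             ┗━━━━━━━━━━━━━━━━━━


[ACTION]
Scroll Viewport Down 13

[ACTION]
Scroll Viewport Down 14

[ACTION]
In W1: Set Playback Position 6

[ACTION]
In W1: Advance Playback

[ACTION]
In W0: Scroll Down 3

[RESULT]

                     ┃                   ┃      
                     ┃                   ┃      
                     ┃                   ┃      
                     ┃                   ┃      
                     ┃                   ┃      
                     ┃                   ┃      
                     ┃                   ┃      
                     ┃                   ┃━━━━━━
                     ┃                   ┃r     
                     ┃                   ┃──────
                     ┗━━━━━━━━━━━━━━━━━━━┛report
                             ┃──────────────────
                             ┃function validateI
                             ┃  const data = 91;
                             ┃  const config = 2
                             ┃  const result = 5
                             ┃  const options = 
                             ┃  const options = 
                             ┃                  
                             ┃                  
                             ┗━━━━━━━━━━━━━━━━━━


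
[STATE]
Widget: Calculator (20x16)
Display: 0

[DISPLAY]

                   0
┌───┬───┬───┬───┐   
│ 7 │ 8 │ 9 │ ÷ │   
├───┼───┼───┼───┤   
│ 4 │ 5 │ 6 │ × │   
├───┼───┼───┼───┤   
│ 1 │ 2 │ 3 │ - │   
├───┼───┼───┼───┤   
│ 0 │ . │ = │ + │   
├───┼───┼───┼───┤   
│ C │ MC│ MR│ M+│   
└───┴───┴───┴───┘   
                    
                    
                    
                    


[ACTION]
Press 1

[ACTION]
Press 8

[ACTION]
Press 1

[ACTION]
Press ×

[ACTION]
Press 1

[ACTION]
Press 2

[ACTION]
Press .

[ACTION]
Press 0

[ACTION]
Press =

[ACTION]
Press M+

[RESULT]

                2172
┌───┬───┬───┬───┐   
│ 7 │ 8 │ 9 │ ÷ │   
├───┼───┼───┼───┤   
│ 4 │ 5 │ 6 │ × │   
├───┼───┼───┼───┤   
│ 1 │ 2 │ 3 │ - │   
├───┼───┼───┼───┤   
│ 0 │ . │ = │ + │   
├───┼───┼───┼───┤   
│ C │ MC│ MR│ M+│   
└───┴───┴───┴───┘   
                    
                    
                    
                    


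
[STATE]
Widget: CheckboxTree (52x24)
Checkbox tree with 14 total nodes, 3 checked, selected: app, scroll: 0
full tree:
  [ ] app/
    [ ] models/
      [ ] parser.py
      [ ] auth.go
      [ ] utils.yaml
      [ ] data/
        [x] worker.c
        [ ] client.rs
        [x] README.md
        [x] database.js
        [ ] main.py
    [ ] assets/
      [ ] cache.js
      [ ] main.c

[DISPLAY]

>[-] app/                                           
   [-] models/                                      
     [ ] parser.py                                  
     [ ] auth.go                                    
     [ ] utils.yaml                                 
     [-] data/                                      
       [x] worker.c                                 
       [ ] client.rs                                
       [x] README.md                                
       [x] database.js                              
       [ ] main.py                                  
   [ ] assets/                                      
     [ ] cache.js                                   
     [ ] main.c                                     
                                                    
                                                    
                                                    
                                                    
                                                    
                                                    
                                                    
                                                    
                                                    
                                                    


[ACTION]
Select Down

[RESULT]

 [-] app/                                           
>  [-] models/                                      
     [ ] parser.py                                  
     [ ] auth.go                                    
     [ ] utils.yaml                                 
     [-] data/                                      
       [x] worker.c                                 
       [ ] client.rs                                
       [x] README.md                                
       [x] database.js                              
       [ ] main.py                                  
   [ ] assets/                                      
     [ ] cache.js                                   
     [ ] main.c                                     
                                                    
                                                    
                                                    
                                                    
                                                    
                                                    
                                                    
                                                    
                                                    
                                                    


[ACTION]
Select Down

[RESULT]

 [-] app/                                           
   [-] models/                                      
>    [ ] parser.py                                  
     [ ] auth.go                                    
     [ ] utils.yaml                                 
     [-] data/                                      
       [x] worker.c                                 
       [ ] client.rs                                
       [x] README.md                                
       [x] database.js                              
       [ ] main.py                                  
   [ ] assets/                                      
     [ ] cache.js                                   
     [ ] main.c                                     
                                                    
                                                    
                                                    
                                                    
                                                    
                                                    
                                                    
                                                    
                                                    
                                                    


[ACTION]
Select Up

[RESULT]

 [-] app/                                           
>  [-] models/                                      
     [ ] parser.py                                  
     [ ] auth.go                                    
     [ ] utils.yaml                                 
     [-] data/                                      
       [x] worker.c                                 
       [ ] client.rs                                
       [x] README.md                                
       [x] database.js                              
       [ ] main.py                                  
   [ ] assets/                                      
     [ ] cache.js                                   
     [ ] main.c                                     
                                                    
                                                    
                                                    
                                                    
                                                    
                                                    
                                                    
                                                    
                                                    
                                                    


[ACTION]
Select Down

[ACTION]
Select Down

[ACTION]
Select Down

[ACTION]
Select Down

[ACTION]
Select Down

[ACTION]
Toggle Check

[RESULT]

 [-] app/                                           
   [-] models/                                      
     [ ] parser.py                                  
     [ ] auth.go                                    
     [ ] utils.yaml                                 
     [-] data/                                      
>      [ ] worker.c                                 
       [ ] client.rs                                
       [x] README.md                                
       [x] database.js                              
       [ ] main.py                                  
   [ ] assets/                                      
     [ ] cache.js                                   
     [ ] main.c                                     
                                                    
                                                    
                                                    
                                                    
                                                    
                                                    
                                                    
                                                    
                                                    
                                                    


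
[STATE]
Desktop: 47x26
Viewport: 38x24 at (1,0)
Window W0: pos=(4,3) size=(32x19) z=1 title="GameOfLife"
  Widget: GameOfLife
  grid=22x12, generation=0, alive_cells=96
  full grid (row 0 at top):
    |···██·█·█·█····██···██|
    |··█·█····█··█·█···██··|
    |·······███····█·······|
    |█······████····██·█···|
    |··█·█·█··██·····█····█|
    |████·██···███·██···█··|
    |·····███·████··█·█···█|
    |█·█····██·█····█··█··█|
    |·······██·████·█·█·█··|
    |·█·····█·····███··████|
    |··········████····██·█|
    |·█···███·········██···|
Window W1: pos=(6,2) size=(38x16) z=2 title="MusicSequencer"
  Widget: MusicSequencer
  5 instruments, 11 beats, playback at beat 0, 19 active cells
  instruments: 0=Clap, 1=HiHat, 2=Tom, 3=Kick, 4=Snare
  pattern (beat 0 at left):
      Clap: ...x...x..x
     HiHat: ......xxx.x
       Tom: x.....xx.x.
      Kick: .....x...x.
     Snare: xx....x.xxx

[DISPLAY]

                                      
                                      
     ┏━━━━━━━━━━━━━━━━━━━━━━━━━━━━━━━━
   ┏━┃ MusicSequencer                 
   ┃ ┠────────────────────────────────
   ┠─┃      ▼1234567890               
   ┃G┃  Clap···█···█··█               
   ┃·┃ HiHat······███·█               
   ┃·┃   Tom█·····██·█·               
   ┃·┃  Kick·····█···█·               
   ┃█┃ Snare██····█·███               
   ┃·┃                                
   ┃█┃                                
   ┃·┃                                
   ┃█┃                                
   ┃·┃                                
   ┃·┃                                
   ┃·┗━━━━━━━━━━━━━━━━━━━━━━━━━━━━━━━━
   ┃·█···███·········██···        ┃   
   ┃                              ┃   
   ┃                              ┃   
   ┗━━━━━━━━━━━━━━━━━━━━━━━━━━━━━━┛   
                                      
                                      


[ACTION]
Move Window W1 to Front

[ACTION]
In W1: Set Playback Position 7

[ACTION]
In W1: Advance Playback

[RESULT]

                                      
                                      
     ┏━━━━━━━━━━━━━━━━━━━━━━━━━━━━━━━━
   ┏━┃ MusicSequencer                 
   ┃ ┠────────────────────────────────
   ┠─┃      01234567▼90               
   ┃G┃  Clap···█···█··█               
   ┃·┃ HiHat······███·█               
   ┃·┃   Tom█·····██·█·               
   ┃·┃  Kick·····█···█·               
   ┃█┃ Snare██····█·███               
   ┃·┃                                
   ┃█┃                                
   ┃·┃                                
   ┃█┃                                
   ┃·┃                                
   ┃·┃                                
   ┃·┗━━━━━━━━━━━━━━━━━━━━━━━━━━━━━━━━
   ┃·█···███·········██···        ┃   
   ┃                              ┃   
   ┃                              ┃   
   ┗━━━━━━━━━━━━━━━━━━━━━━━━━━━━━━┛   
                                      
                                      


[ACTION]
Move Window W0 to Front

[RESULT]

                                      
                                      
     ┏━━━━━━━━━━━━━━━━━━━━━━━━━━━━━━━━
   ┏━━━━━━━━━━━━━━━━━━━━━━━━━━━━━━┓   
   ┃ GameOfLife                   ┃───
   ┠──────────────────────────────┨   
   ┃Gen: 0                        ┃   
   ┃···██·█·█·█····██···██        ┃   
   ┃··█·█····█··█·█···██··        ┃   
   ┃·······███····█·······        ┃   
   ┃█······████····██·█···        ┃   
   ┃··█·█·█··██·····█····█        ┃   
   ┃████·██···███·██···█··        ┃   
   ┃·····███·████··█·█···█        ┃   
   ┃█·█····██·█····█··█··█        ┃   
   ┃·······██·████·█·█·█··        ┃   
   ┃·█·····█·····███··████        ┃   
   ┃··········████····██·█        ┃━━━
   ┃·█···███·········██···        ┃   
   ┃                              ┃   
   ┃                              ┃   
   ┗━━━━━━━━━━━━━━━━━━━━━━━━━━━━━━┛   
                                      
                                      
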